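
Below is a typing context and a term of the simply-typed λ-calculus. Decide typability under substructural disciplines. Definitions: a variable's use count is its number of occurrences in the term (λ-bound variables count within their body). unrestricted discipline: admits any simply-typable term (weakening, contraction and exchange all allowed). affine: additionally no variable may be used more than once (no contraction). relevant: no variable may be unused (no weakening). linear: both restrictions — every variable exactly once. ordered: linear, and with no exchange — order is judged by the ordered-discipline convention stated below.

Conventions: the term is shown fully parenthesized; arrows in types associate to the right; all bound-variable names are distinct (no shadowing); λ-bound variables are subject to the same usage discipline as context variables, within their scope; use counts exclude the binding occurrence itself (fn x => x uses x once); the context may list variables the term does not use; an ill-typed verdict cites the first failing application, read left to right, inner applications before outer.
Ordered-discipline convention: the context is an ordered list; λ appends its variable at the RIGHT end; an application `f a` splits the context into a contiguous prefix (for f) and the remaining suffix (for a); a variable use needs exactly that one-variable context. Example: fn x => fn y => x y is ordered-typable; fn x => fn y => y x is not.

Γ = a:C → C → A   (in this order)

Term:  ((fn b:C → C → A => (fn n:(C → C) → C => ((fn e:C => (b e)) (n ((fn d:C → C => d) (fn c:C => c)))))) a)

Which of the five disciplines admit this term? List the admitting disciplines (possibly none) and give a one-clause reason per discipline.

admitting disciplines: ordered, linear, affine, relevant, unrestricted
counts: a: 1, b [bound]: 1, n [bound]: 1, e [bound]: 1, d [bound]: 1, c [bound]: 1
order of uses: b, e, n, d, c, a
typing: well-typed — term : ((C → C) → C) → C → A
ordered: ✓, a, b, n, e, d, c once each; derivable with no W/C/E
linear: ✓, a, b, n, e, d, c: one use apiece
affine: ✓, a, b, n, e, d, c: no repeats, contraction unneeded
relevant: ✓, every one of a, b, n, e, d, c appears
unrestricted: ✓, typability at ((C → C) → C) → C → A is all that's needed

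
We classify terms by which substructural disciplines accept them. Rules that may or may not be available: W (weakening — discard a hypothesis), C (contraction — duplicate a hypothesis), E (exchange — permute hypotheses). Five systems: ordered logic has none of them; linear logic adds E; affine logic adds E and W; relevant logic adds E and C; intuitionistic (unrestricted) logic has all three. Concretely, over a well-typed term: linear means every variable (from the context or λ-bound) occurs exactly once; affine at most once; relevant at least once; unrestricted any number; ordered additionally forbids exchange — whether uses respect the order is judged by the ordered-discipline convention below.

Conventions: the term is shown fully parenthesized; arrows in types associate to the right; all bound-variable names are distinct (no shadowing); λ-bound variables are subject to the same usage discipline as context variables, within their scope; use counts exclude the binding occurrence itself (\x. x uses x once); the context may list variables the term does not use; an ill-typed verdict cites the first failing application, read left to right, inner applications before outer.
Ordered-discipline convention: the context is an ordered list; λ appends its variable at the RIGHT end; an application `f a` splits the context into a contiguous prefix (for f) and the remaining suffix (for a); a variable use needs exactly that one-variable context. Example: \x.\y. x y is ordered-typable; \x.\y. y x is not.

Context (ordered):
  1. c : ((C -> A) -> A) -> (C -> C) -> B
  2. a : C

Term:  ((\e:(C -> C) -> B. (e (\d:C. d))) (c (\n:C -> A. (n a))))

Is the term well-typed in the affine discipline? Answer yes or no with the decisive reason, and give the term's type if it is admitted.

yes — none of c, a, e, d, n used more than once; term : B
variable uses: c: 1; a: 1; e [bound]: 1; d [bound]: 1; n [bound]: 1
use order (left to right): e, d, c, n, a
typing: ✓ — B
per-discipline verdicts: ordered ✗ · linear ✓ · affine ✓ · relevant ✓ · unrestricted ✓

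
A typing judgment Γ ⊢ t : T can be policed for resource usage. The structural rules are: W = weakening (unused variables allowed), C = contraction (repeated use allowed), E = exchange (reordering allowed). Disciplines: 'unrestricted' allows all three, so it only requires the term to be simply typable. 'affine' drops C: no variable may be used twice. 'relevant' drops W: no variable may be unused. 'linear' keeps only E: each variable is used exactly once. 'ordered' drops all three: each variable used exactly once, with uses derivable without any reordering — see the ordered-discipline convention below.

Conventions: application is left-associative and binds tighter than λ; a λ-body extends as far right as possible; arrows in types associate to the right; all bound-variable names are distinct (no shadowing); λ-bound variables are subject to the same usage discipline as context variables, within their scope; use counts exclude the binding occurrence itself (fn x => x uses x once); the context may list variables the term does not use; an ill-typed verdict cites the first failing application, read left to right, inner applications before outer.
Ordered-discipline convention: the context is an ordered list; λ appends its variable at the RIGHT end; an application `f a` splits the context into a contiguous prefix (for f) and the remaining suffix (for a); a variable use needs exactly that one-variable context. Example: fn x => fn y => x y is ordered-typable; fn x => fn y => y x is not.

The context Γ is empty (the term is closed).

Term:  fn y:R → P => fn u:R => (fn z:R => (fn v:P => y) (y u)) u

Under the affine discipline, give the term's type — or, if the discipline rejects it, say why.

not well-typed under affine — repeated use of y ×2, u ×2
variable uses: y [bound]=2; u [bound]=2; z [bound]=0; v [bound]=0
use order (left to right): y, y, u, u
typing: well-typed — term : (R → P) → R → R → P
all disciplines: ordered ✗; linear ✗; affine ✗; relevant ✗; unrestricted ✓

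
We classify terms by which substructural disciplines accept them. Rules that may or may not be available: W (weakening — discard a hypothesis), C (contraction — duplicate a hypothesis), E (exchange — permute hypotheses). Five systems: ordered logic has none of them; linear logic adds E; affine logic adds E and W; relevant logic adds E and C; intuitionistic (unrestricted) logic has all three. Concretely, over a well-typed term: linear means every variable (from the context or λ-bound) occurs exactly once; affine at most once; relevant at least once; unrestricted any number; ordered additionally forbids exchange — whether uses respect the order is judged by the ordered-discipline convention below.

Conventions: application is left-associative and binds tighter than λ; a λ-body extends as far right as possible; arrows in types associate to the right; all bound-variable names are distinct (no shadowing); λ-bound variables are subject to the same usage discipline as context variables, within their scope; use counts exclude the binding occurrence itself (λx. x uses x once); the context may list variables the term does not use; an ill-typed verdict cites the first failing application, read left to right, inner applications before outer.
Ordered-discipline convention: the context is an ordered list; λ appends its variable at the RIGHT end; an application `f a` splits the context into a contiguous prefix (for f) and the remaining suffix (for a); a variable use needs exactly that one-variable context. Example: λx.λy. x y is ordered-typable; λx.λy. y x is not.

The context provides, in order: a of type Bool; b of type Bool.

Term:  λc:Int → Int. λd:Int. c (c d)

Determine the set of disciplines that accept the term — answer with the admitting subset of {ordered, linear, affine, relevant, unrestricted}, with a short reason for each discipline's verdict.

accepted by: unrestricted
variable uses: a ×0, b ×0, c (λ-bound) ×2, d (λ-bound) ×1
order of uses: c, c, d
typing: ✓ — (Int → Int) → Int → Int
ordered ✗ (repeated use of c ×2; needs weakening: a, b unused)
linear ✗ (repeated use of c ×2; needs weakening: a, b unused)
affine ✗ (repeated use of c ×2)
relevant ✗ (needs weakening: a, b unused)
unrestricted ✓ (well-typed at (Int → Int) → Int → Int; no restrictions here)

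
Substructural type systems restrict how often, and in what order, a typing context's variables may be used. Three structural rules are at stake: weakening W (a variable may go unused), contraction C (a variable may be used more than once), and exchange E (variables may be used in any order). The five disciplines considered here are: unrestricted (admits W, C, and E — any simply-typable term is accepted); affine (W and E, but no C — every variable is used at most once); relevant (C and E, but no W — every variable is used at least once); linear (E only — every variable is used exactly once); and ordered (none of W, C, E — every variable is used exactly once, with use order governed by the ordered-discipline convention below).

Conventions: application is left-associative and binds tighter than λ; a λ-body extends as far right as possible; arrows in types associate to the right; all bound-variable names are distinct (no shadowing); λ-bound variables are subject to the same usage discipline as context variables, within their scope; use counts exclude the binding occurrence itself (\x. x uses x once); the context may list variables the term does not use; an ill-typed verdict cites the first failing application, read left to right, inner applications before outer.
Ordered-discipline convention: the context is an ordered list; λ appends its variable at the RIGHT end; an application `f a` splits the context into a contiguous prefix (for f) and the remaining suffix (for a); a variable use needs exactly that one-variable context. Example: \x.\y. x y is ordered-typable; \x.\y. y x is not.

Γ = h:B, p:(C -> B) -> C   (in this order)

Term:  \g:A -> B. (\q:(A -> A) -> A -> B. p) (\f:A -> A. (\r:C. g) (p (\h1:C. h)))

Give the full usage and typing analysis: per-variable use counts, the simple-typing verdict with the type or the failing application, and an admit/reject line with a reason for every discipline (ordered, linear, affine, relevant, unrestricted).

use counts: h ×1; p ×2; g [bound] ×1; q [bound] ×0; f [bound] ×0; r [bound] ×0; h1 [bound] ×0
left-to-right use order: p, g, p, h
typing: well-typed at (A -> B) -> (C -> B) -> C
ordered ✗ (needs contraction — p ×2; unused: q, f, r, h1 — weakening required)
linear ✗ (needs contraction — p ×2; unused: q, f, r, h1 — weakening required)
affine ✗ (needs contraction — p ×2)
relevant ✗ (unused: q, f, r, h1 — weakening required)
unrestricted ✓ (well-typed at (A -> B) -> (C -> B) -> C; no restrictions here)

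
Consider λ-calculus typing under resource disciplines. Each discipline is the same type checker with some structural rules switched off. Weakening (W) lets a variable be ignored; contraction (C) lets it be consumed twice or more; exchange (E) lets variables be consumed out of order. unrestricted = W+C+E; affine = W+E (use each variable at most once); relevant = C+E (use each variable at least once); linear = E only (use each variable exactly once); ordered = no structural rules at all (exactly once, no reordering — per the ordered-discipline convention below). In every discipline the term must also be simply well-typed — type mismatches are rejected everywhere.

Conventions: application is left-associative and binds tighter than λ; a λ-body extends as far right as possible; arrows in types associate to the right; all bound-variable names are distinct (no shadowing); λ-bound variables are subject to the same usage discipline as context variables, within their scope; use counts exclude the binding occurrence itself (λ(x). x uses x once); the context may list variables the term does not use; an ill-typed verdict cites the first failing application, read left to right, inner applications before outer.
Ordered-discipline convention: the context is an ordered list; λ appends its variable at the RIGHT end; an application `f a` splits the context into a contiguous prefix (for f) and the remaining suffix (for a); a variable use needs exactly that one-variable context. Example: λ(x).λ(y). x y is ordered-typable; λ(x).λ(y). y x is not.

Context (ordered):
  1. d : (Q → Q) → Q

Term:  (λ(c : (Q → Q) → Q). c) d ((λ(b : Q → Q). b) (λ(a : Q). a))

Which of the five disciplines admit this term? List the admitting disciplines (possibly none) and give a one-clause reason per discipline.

admitted by: ordered, linear, affine, relevant, unrestricted
usage: d=1, c (λ-bound)=1, b (λ-bound)=1, a (λ-bound)=1
left-to-right use order: c, d, b, a
typing: well-typed — term : Q
ordered ✓ (d, c, b, a once each; derivable with no W/C/E)
linear ✓ (single use per variable (d, c, b, a))
affine ✓ (d, c, b, a: no repeats, contraction unneeded)
relevant ✓ (every one of d, c, b, a appears)
unrestricted ✓ (simply typable at Q; W, C, E all held)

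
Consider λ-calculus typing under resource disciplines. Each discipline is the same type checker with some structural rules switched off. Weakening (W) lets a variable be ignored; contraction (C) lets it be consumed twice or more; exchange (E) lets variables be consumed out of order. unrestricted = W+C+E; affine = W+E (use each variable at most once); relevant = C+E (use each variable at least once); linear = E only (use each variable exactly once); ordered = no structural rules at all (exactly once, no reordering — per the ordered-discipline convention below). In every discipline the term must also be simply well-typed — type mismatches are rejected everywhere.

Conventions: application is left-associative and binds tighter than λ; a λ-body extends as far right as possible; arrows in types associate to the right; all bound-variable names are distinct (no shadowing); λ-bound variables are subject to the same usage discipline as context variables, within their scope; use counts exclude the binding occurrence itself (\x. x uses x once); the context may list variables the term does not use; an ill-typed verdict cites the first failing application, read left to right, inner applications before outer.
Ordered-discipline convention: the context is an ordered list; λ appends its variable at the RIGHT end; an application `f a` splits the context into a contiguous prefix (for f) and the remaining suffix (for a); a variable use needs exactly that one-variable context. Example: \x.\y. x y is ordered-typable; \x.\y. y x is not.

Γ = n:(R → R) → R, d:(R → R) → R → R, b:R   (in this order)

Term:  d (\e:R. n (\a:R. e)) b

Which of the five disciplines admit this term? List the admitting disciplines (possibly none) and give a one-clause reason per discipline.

admitted by: affine, unrestricted
usage: n: 1×, d: 1×, b: 1×, e (λ-bound): 1×, a (λ-bound): 0×
use order (left to right): d, n, e, b
typing: ✓ — R
ordered: ✗, unused: a — weakening required
linear: ✗, unused: a — weakening required
affine: ✓, at most one use each (n, d, b, e, a)
relevant: ✗, unused: a — weakening required
unrestricted: ✓, type-checks (R) and nothing is barred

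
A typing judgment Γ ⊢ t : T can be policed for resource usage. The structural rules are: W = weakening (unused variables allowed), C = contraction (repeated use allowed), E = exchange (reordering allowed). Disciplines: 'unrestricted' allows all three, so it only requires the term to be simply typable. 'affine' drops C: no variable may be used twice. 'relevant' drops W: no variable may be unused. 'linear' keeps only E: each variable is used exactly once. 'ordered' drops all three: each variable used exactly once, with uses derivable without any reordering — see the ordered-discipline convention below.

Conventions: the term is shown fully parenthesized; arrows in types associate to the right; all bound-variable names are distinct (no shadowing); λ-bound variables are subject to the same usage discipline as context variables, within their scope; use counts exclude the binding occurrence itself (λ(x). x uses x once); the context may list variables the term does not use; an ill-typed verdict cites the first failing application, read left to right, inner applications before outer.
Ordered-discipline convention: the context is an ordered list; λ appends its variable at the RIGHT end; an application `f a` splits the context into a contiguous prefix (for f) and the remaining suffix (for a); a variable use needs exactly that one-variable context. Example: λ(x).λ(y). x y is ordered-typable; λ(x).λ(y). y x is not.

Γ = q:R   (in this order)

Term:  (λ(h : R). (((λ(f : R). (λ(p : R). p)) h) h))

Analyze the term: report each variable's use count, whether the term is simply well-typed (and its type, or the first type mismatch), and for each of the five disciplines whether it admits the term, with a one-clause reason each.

use counts: q: 0×; h [bound]: 2×; f [bound]: 0×; p [bound]: 1×
use order (left to right): p, h, h
typing: well-typed at R → R
ordered: ✗, repeated use of h ×2; unused: q, f — weakening required
linear: ✗, repeated use of h ×2; unused: q, f — weakening required
affine: ✗, repeated use of h ×2
relevant: ✗, unused: q, f — weakening required
unrestricted: ✓, simply typable at R → R; W, C, E all held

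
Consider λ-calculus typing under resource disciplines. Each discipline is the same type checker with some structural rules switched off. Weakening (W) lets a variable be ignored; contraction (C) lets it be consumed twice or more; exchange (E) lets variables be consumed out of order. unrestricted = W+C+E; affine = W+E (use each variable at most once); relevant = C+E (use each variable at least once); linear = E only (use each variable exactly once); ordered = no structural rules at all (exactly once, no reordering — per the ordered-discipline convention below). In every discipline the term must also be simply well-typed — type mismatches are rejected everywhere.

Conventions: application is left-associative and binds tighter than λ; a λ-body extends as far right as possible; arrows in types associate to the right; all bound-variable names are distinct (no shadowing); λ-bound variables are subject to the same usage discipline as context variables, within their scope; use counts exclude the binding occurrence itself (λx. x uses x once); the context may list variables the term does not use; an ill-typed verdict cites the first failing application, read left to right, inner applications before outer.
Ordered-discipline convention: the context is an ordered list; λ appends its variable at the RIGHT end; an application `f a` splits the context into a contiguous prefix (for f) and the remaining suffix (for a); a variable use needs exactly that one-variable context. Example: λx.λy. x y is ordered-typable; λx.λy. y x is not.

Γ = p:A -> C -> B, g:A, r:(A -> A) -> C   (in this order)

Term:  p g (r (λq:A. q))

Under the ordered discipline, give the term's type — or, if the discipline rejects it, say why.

term : B
variable uses: p: 1; g: 1; r: 1; q (λ-bound): 1
order of uses: p, g, r, q
typing: the term checks, with type B
per-discipline verdicts: ordered ✓ · linear ✓ · affine ✓ · relevant ✓ · unrestricted ✓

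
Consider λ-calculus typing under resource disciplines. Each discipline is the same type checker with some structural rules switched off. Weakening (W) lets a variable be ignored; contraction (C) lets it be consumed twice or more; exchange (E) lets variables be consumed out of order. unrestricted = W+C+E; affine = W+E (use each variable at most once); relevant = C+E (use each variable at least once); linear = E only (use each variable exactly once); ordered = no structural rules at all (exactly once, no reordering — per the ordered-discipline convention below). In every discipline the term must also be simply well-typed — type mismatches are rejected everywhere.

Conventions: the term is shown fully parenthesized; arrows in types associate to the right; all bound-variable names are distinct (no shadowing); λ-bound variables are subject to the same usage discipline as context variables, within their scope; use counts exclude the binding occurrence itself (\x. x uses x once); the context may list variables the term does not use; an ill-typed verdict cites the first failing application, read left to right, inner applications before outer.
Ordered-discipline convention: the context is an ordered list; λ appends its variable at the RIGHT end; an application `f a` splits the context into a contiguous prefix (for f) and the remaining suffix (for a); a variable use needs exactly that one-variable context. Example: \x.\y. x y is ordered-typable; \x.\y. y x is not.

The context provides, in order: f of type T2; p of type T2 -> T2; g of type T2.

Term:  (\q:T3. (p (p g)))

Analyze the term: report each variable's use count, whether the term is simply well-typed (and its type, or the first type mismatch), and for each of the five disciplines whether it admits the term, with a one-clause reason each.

use counts: f: 0; p: 2; g: 1; q (λ-bound): 0
use order (left to right): p, p, g
typing: well-typed — term : T3 -> T2
ordered: ✗ — repeated use of p ×2; unused: f, q — weakening required
linear: ✗ — repeated use of p ×2; unused: f, q — weakening required
affine: ✗ — repeated use of p ×2
relevant: ✗ — unused: f, q — weakening required
unrestricted: ✓ — well-typed at T3 -> T2; no restrictions here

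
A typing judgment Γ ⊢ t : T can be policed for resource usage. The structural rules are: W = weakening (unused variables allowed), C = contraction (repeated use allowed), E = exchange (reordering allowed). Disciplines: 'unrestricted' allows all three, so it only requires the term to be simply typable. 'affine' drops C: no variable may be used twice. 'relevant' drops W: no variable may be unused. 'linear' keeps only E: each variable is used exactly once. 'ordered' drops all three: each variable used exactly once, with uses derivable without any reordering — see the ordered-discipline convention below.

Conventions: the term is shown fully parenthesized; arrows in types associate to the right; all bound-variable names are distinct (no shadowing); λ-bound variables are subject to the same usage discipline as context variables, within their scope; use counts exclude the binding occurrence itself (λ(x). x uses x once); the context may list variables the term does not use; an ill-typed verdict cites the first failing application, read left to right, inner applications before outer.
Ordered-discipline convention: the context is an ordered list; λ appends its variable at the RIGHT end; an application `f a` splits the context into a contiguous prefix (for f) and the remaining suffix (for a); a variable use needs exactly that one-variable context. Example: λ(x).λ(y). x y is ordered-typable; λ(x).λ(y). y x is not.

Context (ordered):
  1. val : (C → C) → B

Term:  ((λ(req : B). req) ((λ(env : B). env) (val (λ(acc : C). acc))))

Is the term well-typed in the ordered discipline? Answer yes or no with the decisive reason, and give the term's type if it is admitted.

yes — single-use (val, req, env, acc), ordered derivation ok; term : B
variable uses: val=1, req (λ-bound)=1, env (λ-bound)=1, acc (λ-bound)=1
uses in reading order: req, env, val, acc
typing: well-typed at B
across the five disciplines: ordered ✓ · linear ✓ · affine ✓ · relevant ✓ · unrestricted ✓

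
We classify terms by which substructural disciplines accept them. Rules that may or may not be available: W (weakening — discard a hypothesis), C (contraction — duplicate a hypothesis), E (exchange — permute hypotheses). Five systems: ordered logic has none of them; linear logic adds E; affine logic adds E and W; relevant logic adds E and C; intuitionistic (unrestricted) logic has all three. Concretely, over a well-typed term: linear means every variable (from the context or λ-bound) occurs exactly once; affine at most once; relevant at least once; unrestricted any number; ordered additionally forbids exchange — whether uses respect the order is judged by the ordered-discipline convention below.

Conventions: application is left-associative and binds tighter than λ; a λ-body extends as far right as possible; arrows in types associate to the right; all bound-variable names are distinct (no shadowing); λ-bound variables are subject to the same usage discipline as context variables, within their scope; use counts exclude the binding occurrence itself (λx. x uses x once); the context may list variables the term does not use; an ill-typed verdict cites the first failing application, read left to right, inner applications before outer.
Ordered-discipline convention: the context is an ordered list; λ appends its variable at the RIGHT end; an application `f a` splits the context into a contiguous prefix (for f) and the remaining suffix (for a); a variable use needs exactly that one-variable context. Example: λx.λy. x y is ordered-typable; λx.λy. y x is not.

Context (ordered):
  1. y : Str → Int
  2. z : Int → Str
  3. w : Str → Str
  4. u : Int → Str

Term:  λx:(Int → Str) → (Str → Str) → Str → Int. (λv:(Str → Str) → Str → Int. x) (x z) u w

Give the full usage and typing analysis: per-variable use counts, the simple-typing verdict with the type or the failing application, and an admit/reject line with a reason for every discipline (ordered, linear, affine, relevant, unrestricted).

variable uses: y: 0×, z: 1×, w: 1×, u: 1×, x (bound): 2×, v (bound): 0×
use order (left to right): x, x, z, u, w
typing: well-typed — term : ((Int → Str) → (Str → Str) → Str → Int) → Str → Int
ordered ✗ (uses contraction: x ×2; unused: y, v — weakening required)
linear ✗ (uses contraction: x ×2; unused: y, v — weakening required)
affine ✗ (uses contraction: x ×2)
relevant ✗ (unused: y, v — weakening required)
unrestricted ✓ (well-typed at ((Int → Str) → (Str → Str) → Str → Int) → Str → Int; no restrictions here)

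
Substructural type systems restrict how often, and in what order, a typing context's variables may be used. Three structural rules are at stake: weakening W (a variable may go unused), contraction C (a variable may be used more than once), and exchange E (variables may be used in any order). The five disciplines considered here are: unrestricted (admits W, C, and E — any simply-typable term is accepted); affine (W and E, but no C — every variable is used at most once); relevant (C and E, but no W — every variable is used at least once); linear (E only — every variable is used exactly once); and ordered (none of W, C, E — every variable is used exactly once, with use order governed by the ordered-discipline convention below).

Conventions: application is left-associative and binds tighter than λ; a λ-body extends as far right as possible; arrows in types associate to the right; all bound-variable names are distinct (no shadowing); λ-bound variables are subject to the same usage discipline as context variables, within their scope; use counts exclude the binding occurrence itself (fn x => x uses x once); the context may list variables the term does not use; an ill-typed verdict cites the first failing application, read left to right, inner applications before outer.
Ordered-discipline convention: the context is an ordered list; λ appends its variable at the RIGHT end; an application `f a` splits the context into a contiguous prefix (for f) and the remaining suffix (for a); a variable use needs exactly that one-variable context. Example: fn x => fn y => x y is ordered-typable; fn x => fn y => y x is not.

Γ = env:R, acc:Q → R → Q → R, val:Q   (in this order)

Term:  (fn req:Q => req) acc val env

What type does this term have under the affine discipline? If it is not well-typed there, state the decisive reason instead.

not well-typed under affine — a type mismatch blocks all five
variable uses: env: 1; acc: 1; val: 1; req (bound): 1
order of uses: req, acc, val, env
typing: ill-typed: an application expects Q but receives Q → R → Q → R
per-discipline verdicts: ordered ✗; linear ✗; affine ✗; relevant ✗; unrestricted ✗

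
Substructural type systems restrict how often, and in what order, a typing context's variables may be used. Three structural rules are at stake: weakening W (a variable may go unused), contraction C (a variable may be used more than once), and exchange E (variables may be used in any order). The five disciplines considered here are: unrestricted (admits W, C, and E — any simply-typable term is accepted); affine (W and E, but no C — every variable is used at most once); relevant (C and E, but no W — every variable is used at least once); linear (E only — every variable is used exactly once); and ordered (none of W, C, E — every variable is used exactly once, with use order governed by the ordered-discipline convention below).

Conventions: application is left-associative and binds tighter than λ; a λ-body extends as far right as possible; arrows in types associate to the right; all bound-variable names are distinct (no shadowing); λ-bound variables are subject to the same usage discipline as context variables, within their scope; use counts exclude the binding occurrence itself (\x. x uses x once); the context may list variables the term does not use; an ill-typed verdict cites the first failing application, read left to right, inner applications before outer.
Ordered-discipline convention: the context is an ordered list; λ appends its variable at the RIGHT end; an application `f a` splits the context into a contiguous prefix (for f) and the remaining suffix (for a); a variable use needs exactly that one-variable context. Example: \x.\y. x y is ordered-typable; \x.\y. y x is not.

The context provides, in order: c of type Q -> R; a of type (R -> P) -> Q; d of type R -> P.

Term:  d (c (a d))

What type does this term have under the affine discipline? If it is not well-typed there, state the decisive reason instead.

not well-typed under affine — repeated use of d ×2
use counts: c: 1; a: 1; d: 2
order of uses: d, c, a, d
typing: the term checks, with type P
summary: ordered ✗ | linear ✗ | affine ✗ | relevant ✓ | unrestricted ✓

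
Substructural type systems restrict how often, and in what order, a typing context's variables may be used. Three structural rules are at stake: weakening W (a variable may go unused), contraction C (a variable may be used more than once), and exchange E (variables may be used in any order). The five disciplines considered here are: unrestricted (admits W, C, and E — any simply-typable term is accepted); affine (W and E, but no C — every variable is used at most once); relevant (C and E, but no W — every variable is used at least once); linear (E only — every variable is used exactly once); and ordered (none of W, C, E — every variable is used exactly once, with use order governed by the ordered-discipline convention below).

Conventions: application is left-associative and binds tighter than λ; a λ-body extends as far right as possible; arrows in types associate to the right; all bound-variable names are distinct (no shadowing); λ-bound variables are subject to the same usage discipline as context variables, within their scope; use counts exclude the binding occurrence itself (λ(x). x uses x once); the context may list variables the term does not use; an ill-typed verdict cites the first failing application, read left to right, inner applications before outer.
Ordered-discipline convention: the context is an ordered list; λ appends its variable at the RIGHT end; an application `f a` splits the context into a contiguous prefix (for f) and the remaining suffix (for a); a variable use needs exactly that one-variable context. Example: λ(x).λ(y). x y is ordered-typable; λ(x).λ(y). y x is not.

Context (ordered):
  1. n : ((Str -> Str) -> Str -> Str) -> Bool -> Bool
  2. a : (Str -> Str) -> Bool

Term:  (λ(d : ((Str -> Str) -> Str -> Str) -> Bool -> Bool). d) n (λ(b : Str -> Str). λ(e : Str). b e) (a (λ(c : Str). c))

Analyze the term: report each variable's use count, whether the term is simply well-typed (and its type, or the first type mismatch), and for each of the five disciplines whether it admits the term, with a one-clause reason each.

counts: n=1, a=1, d (bound)=1, b (bound)=1, e (bound)=1, c (bound)=1
left-to-right use order: d, n, b, e, a, c
typing: well-typed — term : Bool
ordered: ✓ — single-use (n, a, d, b, e, c), ordered derivation ok
linear: ✓ — n, a, d, b, e, c: one use apiece
affine: ✓ — none of n, a, d, b, e, c used more than once
relevant: ✓ — at least one use each (n, a, d, b, e, c)
unrestricted: ✓ — type-checks (Bool) and nothing is barred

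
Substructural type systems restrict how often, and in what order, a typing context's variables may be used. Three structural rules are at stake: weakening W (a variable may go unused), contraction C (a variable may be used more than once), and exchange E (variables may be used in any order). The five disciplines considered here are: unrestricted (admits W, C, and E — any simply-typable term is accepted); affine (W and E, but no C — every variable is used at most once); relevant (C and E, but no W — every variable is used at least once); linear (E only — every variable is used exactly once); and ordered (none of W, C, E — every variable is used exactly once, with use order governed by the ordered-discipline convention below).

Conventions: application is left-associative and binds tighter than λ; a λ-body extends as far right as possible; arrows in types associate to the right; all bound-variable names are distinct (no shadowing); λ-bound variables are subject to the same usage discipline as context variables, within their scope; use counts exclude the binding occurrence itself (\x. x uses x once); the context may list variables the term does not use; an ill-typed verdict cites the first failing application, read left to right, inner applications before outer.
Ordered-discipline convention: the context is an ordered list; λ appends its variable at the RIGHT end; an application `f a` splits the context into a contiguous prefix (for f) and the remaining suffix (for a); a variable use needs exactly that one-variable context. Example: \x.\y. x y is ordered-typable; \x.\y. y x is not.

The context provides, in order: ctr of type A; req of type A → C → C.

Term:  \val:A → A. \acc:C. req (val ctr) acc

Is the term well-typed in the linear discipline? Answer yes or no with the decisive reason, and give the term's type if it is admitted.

yes — each of ctr, req, val, acc used exactly once; term : (A → A) → C → C
use counts: ctr ×1, req ×1, val (bound) ×1, acc (bound) ×1
uses in reading order: req, val, ctr, acc
typing: well-typed at (A → A) → C → C
across the five disciplines: ordered ✗, linear ✓, affine ✓, relevant ✓, unrestricted ✓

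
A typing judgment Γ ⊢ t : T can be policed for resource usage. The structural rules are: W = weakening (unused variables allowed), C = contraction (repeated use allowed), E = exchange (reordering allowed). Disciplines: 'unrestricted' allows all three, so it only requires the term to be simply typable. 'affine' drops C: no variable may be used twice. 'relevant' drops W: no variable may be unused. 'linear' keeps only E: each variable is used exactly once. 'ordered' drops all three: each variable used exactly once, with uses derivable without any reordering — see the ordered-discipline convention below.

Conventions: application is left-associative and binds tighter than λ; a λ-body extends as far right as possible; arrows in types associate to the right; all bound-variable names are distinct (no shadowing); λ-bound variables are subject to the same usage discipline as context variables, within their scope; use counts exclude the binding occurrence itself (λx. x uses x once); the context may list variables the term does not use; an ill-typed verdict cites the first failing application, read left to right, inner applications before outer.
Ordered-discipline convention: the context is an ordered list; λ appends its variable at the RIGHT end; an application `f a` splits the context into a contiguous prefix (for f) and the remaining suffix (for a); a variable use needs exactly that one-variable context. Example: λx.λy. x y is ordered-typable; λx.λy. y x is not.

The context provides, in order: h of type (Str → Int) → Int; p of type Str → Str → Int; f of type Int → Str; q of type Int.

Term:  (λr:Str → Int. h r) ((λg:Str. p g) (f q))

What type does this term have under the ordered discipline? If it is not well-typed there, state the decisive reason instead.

term : Int
counts: h: 1; p: 1; f: 1; q: 1; r (λ-bound): 1; g (λ-bound): 1
left-to-right use order: h, r, p, g, f, q
typing: well-typed — term : Int
all disciplines: ordered ✓; linear ✓; affine ✓; relevant ✓; unrestricted ✓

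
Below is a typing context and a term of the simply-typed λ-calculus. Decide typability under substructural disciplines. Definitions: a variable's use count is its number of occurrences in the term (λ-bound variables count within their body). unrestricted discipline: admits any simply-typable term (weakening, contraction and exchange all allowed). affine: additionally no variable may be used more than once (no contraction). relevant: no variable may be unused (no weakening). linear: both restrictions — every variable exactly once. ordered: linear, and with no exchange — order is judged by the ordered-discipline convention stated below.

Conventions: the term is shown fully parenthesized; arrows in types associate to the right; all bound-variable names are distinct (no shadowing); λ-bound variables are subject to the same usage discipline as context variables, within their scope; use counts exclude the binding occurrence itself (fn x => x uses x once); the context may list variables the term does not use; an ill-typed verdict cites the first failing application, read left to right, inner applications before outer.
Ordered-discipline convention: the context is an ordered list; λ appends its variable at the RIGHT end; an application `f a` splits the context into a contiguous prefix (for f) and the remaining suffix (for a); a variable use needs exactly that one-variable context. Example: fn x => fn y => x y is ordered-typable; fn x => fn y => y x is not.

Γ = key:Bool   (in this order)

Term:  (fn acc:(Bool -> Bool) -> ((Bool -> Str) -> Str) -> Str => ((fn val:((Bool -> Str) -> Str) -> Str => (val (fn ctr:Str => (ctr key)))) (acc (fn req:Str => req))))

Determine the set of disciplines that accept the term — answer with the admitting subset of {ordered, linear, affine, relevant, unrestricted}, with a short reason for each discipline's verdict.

accepted by: none
use counts: key: 1×; acc (λ-bound): 1×; val (λ-bound): 1×; ctr (λ-bound): 1×; req (λ-bound): 1×
order of uses: val, ctr, key, acc, req
typing: ill-typed: can't apply a value of type Str
ordered: ✗ — fails simple typing
linear: ✗ — a type mismatch blocks all five
affine: ✗ — the type mismatch rejects it
relevant: ✗ — not simply typable
unrestricted: ✗ — fails simple typing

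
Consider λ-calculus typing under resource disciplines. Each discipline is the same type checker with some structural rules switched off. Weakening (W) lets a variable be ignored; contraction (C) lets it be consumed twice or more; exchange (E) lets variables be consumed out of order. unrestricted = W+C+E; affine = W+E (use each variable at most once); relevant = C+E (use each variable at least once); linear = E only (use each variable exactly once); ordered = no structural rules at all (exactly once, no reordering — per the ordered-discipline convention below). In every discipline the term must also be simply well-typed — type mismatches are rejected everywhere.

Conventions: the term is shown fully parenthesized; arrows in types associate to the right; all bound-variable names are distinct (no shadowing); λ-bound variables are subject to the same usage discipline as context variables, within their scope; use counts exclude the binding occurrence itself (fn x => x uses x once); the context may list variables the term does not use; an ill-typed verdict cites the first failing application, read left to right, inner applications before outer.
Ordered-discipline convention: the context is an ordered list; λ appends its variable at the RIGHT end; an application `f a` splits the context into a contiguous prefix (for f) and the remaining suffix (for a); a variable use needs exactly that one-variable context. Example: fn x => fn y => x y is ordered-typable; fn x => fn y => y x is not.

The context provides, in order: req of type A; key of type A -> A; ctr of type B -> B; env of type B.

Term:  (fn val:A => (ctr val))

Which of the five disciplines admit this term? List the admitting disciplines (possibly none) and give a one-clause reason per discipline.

admitting disciplines: none
usage: req=0, key=0, ctr=1, env=0, val [bound]=1
uses in reading order: ctr, val
typing: ill-typed: an argument A mismatches the expected B
ordered: ✗ — not simply typable
linear: ✗ — fails simple typing
affine: ✗ — a type mismatch blocks all five
relevant: ✗ — the type mismatch rejects it
unrestricted: ✗ — not simply typable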